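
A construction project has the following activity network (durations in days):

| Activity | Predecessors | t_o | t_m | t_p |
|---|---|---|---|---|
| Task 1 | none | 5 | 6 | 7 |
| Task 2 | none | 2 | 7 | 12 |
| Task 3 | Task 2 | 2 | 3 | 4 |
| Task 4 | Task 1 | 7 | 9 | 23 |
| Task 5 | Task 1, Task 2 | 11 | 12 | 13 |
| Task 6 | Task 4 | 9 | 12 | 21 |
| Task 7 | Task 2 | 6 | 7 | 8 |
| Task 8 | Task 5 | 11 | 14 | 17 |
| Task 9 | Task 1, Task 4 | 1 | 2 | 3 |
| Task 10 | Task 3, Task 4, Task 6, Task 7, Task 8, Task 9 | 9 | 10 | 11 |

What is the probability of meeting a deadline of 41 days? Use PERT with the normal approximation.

te_Task 1 = (5 + 4·6 + 7)/6 = 36/6 = 6; σ²_Task 1 = ((7−5)/6)² = 0.111
te_Task 2 = (2 + 4·7 + 12)/6 = 42/6 = 7; σ²_Task 2 = ((12−2)/6)² = 2.778
te_Task 3 = (2 + 4·3 + 4)/6 = 18/6 = 3; σ²_Task 3 = ((4−2)/6)² = 0.111
te_Task 4 = (7 + 4·9 + 23)/6 = 66/6 = 11; σ²_Task 4 = ((23−7)/6)² = 7.111
te_Task 5 = (11 + 4·12 + 13)/6 = 72/6 = 12; σ²_Task 5 = ((13−11)/6)² = 0.111
te_Task 6 = (9 + 4·12 + 21)/6 = 78/6 = 13; σ²_Task 6 = ((21−9)/6)² = 4.000
te_Task 7 = (6 + 4·7 + 8)/6 = 42/6 = 7; σ²_Task 7 = ((8−6)/6)² = 0.111
te_Task 8 = (11 + 4·14 + 17)/6 = 84/6 = 14; σ²_Task 8 = ((17−11)/6)² = 1.000
te_Task 9 = (1 + 4·2 + 3)/6 = 12/6 = 2; σ²_Task 9 = ((3−1)/6)² = 0.111
te_Task 10 = (9 + 4·10 + 11)/6 = 60/6 = 10; σ²_Task 10 = ((11−9)/6)² = 0.111

Forward pass:
ES_Task 1 = 0; EF_Task 1 = 6
ES_Task 2 = 0; EF_Task 2 = 7
ES_Task 3 = 7; EF_Task 3 = 7+3 = 10
ES_Task 4 = 6; EF_Task 4 = 6+11 = 17
ES_Task 5 = max(EF_Task 1=6, EF_Task 2=7) = 7; EF_Task 5 = 7+12 = 19
ES_Task 6 = 17; EF_Task 6 = 17+13 = 30
ES_Task 7 = 7; EF_Task 7 = 7+7 = 14
ES_Task 8 = 19; EF_Task 8 = 19+14 = 33
ES_Task 9 = max(EF_Task 1=6, EF_Task 4=17) = 17; EF_Task 9 = 17+2 = 19
ES_Task 10 = max(EF_Task 3=10, EF_Task 4=17, EF_Task 6=30, EF_Task 7=14, EF_Task 8=33, EF_Task 9=19) = 33; EF_Task 10 = 33+10 = 43
Expected project duration μ = 43 days. Critical path: Task 2 → Task 5 → Task 8 → Task 10.

Variance along critical path = 2.778 + 0.111 + 1.000 + 0.111 = 4.000; σ = √4.000 = 2.000 days.
Z = (41 − 43) / 2.000 = -1.000
P(T ≤ 41) = Φ(-1.000) ≈ 0.159

0.159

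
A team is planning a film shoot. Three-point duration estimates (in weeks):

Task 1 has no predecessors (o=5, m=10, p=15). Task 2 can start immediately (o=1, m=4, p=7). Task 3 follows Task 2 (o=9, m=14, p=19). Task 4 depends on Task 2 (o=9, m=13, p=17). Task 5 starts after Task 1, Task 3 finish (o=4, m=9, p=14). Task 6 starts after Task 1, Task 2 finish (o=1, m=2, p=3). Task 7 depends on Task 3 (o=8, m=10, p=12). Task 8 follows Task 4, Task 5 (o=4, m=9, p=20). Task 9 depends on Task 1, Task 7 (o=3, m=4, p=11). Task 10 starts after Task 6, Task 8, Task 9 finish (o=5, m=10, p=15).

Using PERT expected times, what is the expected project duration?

te_Task 1 = (5 + 4·10 + 15)/6 = 60/6 = 10
te_Task 2 = (1 + 4·4 + 7)/6 = 24/6 = 4
te_Task 3 = (9 + 4·14 + 19)/6 = 84/6 = 14
te_Task 4 = (9 + 4·13 + 17)/6 = 78/6 = 13
te_Task 5 = (4 + 4·9 + 14)/6 = 54/6 = 9
te_Task 6 = (1 + 4·2 + 3)/6 = 12/6 = 2
te_Task 7 = (8 + 4·10 + 12)/6 = 60/6 = 10
te_Task 8 = (4 + 4·9 + 20)/6 = 60/6 = 10
te_Task 9 = (3 + 4·4 + 11)/6 = 30/6 = 5
te_Task 10 = (5 + 4·10 + 15)/6 = 60/6 = 10

Forward pass:
ES_Task 1 = 0; EF_Task 1 = 10
ES_Task 2 = 0; EF_Task 2 = 4
ES_Task 3 = 4; EF_Task 3 = 4+14 = 18
ES_Task 4 = 4; EF_Task 4 = 4+13 = 17
ES_Task 5 = max(EF_Task 1=10, EF_Task 3=18) = 18; EF_Task 5 = 18+9 = 27
ES_Task 6 = max(EF_Task 1=10, EF_Task 2=4) = 10; EF_Task 6 = 10+2 = 12
ES_Task 7 = 18; EF_Task 7 = 18+10 = 28
ES_Task 8 = max(EF_Task 4=17, EF_Task 5=27) = 27; EF_Task 8 = 27+10 = 37
ES_Task 9 = max(EF_Task 1=10, EF_Task 7=28) = 28; EF_Task 9 = 28+5 = 33
ES_Task 10 = max(EF_Task 6=12, EF_Task 8=37, EF_Task 9=33) = 37; EF_Task 10 = 37+10 = 47
Expected project duration μ = 47 weeks. Critical path: Task 2 → Task 3 → Task 5 → Task 8 → Task 10.

47 weeks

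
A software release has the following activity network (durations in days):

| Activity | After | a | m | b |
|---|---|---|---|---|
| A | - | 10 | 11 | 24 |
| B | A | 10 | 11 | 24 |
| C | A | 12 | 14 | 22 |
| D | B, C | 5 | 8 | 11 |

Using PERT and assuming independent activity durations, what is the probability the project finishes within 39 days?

0.838

te_A = (10 + 4·11 + 24)/6 = 78/6 = 13; σ²_A = ((24−10)/6)² = 5.444
te_B = (10 + 4·11 + 24)/6 = 78/6 = 13; σ²_B = ((24−10)/6)² = 5.444
te_C = (12 + 4·14 + 22)/6 = 90/6 = 15; σ²_C = ((22−12)/6)² = 2.778
te_D = (5 + 4·8 + 11)/6 = 48/6 = 8; σ²_D = ((11−5)/6)² = 1.000

Forward pass:
ES_A = 0; EF_A = 13
ES_B = 13; EF_B = 13+13 = 26
ES_C = 13; EF_C = 13+15 = 28
ES_D = max(EF_B=26, EF_C=28) = 28; EF_D = 28+8 = 36
Expected project duration μ = 36 days. Critical path: A → C → D.

Variance along critical path = 5.444 + 2.778 + 1.000 = 9.222; σ = √9.222 = 3.037 days.
Z = (39 − 36) / 3.037 = 0.988
P(T ≤ 39) = Φ(0.988) ≈ 0.838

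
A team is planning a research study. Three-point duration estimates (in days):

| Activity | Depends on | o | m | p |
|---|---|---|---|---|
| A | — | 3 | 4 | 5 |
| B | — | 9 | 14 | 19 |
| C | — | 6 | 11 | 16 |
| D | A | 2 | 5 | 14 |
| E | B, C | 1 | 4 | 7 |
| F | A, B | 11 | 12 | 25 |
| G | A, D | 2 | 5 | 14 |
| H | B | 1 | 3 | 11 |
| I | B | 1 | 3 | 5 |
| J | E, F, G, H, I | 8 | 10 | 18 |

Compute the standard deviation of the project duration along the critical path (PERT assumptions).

te_A = (3 + 4·4 + 5)/6 = 24/6 = 4; σ²_A = ((5−3)/6)² = 0.111
te_B = (9 + 4·14 + 19)/6 = 84/6 = 14; σ²_B = ((19−9)/6)² = 2.778
te_C = (6 + 4·11 + 16)/6 = 66/6 = 11; σ²_C = ((16−6)/6)² = 2.778
te_D = (2 + 4·5 + 14)/6 = 36/6 = 6; σ²_D = ((14−2)/6)² = 4.000
te_E = (1 + 4·4 + 7)/6 = 24/6 = 4; σ²_E = ((7−1)/6)² = 1.000
te_F = (11 + 4·12 + 25)/6 = 84/6 = 14; σ²_F = ((25−11)/6)² = 5.444
te_G = (2 + 4·5 + 14)/6 = 36/6 = 6; σ²_G = ((14−2)/6)² = 4.000
te_H = (1 + 4·3 + 11)/6 = 24/6 = 4; σ²_H = ((11−1)/6)² = 2.778
te_I = (1 + 4·3 + 5)/6 = 18/6 = 3; σ²_I = ((5−1)/6)² = 0.444
te_J = (8 + 4·10 + 18)/6 = 66/6 = 11; σ²_J = ((18−8)/6)² = 2.778

Forward pass:
ES_A = 0; EF_A = 4
ES_B = 0; EF_B = 14
ES_C = 0; EF_C = 11
ES_D = 4; EF_D = 4+6 = 10
ES_E = max(EF_B=14, EF_C=11) = 14; EF_E = 14+4 = 18
ES_F = max(EF_A=4, EF_B=14) = 14; EF_F = 14+14 = 28
ES_G = max(EF_A=4, EF_D=10) = 10; EF_G = 10+6 = 16
ES_H = 14; EF_H = 14+4 = 18
ES_I = 14; EF_I = 14+3 = 17
ES_J = max(EF_E=18, EF_F=28, EF_G=16, EF_H=18, EF_I=17) = 28; EF_J = 28+11 = 39
Expected project duration μ = 39 days. Critical path: B → F → J.

Variance along critical path = 2.778 + 5.444 + 2.778 = 11.000
σ = √11.000 = 3.317 days

3.32 days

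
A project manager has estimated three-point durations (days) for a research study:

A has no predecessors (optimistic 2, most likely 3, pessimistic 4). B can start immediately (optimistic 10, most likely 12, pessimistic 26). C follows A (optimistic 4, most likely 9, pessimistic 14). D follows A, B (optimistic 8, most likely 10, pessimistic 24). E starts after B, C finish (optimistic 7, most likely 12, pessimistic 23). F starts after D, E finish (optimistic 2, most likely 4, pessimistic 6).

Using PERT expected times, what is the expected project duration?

31 days

te_A = (2 + 4·3 + 4)/6 = 18/6 = 3
te_B = (10 + 4·12 + 26)/6 = 84/6 = 14
te_C = (4 + 4·9 + 14)/6 = 54/6 = 9
te_D = (8 + 4·10 + 24)/6 = 72/6 = 12
te_E = (7 + 4·12 + 23)/6 = 78/6 = 13
te_F = (2 + 4·4 + 6)/6 = 24/6 = 4

Forward pass:
ES_A = 0; EF_A = 3
ES_B = 0; EF_B = 14
ES_C = 3; EF_C = 3+9 = 12
ES_D = max(EF_A=3, EF_B=14) = 14; EF_D = 14+12 = 26
ES_E = max(EF_B=14, EF_C=12) = 14; EF_E = 14+13 = 27
ES_F = max(EF_D=26, EF_E=27) = 27; EF_F = 27+4 = 31
Expected project duration μ = 31 days. Critical path: B → E → F.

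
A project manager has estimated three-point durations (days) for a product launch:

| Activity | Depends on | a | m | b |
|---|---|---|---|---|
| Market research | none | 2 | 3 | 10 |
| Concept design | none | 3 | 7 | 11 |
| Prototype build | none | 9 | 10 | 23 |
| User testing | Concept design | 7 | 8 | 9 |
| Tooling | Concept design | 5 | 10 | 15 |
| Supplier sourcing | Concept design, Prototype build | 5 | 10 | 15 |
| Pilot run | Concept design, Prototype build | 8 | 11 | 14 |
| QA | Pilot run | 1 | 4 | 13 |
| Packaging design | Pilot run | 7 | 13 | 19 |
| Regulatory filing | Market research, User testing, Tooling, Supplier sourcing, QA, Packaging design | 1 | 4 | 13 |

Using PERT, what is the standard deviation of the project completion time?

3.80 days

te_Market research = (2 + 4·3 + 10)/6 = 24/6 = 4; σ²_Market research = ((10−2)/6)² = 1.778
te_Concept design = (3 + 4·7 + 11)/6 = 42/6 = 7; σ²_Concept design = ((11−3)/6)² = 1.778
te_Prototype build = (9 + 4·10 + 23)/6 = 72/6 = 12; σ²_Prototype build = ((23−9)/6)² = 5.444
te_User testing = (7 + 4·8 + 9)/6 = 48/6 = 8; σ²_User testing = ((9−7)/6)² = 0.111
te_Tooling = (5 + 4·10 + 15)/6 = 60/6 = 10; σ²_Tooling = ((15−5)/6)² = 2.778
te_Supplier sourcing = (5 + 4·10 + 15)/6 = 60/6 = 10; σ²_Supplier sourcing = ((15−5)/6)² = 2.778
te_Pilot run = (8 + 4·11 + 14)/6 = 66/6 = 11; σ²_Pilot run = ((14−8)/6)² = 1.000
te_QA = (1 + 4·4 + 13)/6 = 30/6 = 5; σ²_QA = ((13−1)/6)² = 4.000
te_Packaging design = (7 + 4·13 + 19)/6 = 78/6 = 13; σ²_Packaging design = ((19−7)/6)² = 4.000
te_Regulatory filing = (1 + 4·4 + 13)/6 = 30/6 = 5; σ²_Regulatory filing = ((13−1)/6)² = 4.000

Forward pass:
ES_Market research = 0; EF_Market research = 4
ES_Concept design = 0; EF_Concept design = 7
ES_Prototype build = 0; EF_Prototype build = 12
ES_User testing = 7; EF_User testing = 7+8 = 15
ES_Tooling = 7; EF_Tooling = 7+10 = 17
ES_Supplier sourcing = max(EF_Concept design=7, EF_Prototype build=12) = 12; EF_Supplier sourcing = 12+10 = 22
ES_Pilot run = max(EF_Concept design=7, EF_Prototype build=12) = 12; EF_Pilot run = 12+11 = 23
ES_QA = 23; EF_QA = 23+5 = 28
ES_Packaging design = 23; EF_Packaging design = 23+13 = 36
ES_Regulatory filing = max(EF_Market research=4, EF_User testing=15, EF_Tooling=17, EF_Supplier sourcing=22, EF_QA=28, EF_Packaging design=36) = 36; EF_Regulatory filing = 36+5 = 41
Expected project duration μ = 41 days. Critical path: Prototype build → Pilot run → Packaging design → Regulatory filing.

Variance along critical path = 5.444 + 1.000 + 4.000 + 4.000 = 14.444
σ = √14.444 = 3.801 days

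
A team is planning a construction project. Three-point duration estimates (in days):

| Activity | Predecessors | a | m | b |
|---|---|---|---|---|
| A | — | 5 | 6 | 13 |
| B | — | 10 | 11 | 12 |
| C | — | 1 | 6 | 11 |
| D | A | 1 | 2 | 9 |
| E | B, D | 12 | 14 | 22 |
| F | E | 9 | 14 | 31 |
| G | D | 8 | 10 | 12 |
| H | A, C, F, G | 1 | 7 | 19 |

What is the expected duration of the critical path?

te_A = (5 + 4·6 + 13)/6 = 42/6 = 7
te_B = (10 + 4·11 + 12)/6 = 66/6 = 11
te_C = (1 + 4·6 + 11)/6 = 36/6 = 6
te_D = (1 + 4·2 + 9)/6 = 18/6 = 3
te_E = (12 + 4·14 + 22)/6 = 90/6 = 15
te_F = (9 + 4·14 + 31)/6 = 96/6 = 16
te_G = (8 + 4·10 + 12)/6 = 60/6 = 10
te_H = (1 + 4·7 + 19)/6 = 48/6 = 8

Forward pass:
ES_A = 0; EF_A = 7
ES_B = 0; EF_B = 11
ES_C = 0; EF_C = 6
ES_D = 7; EF_D = 7+3 = 10
ES_E = max(EF_B=11, EF_D=10) = 11; EF_E = 11+15 = 26
ES_F = 26; EF_F = 26+16 = 42
ES_G = 10; EF_G = 10+10 = 20
ES_H = max(EF_A=7, EF_C=6, EF_F=42, EF_G=20) = 42; EF_H = 42+8 = 50
Expected project duration μ = 50 days. Critical path: B → E → F → H.

50 days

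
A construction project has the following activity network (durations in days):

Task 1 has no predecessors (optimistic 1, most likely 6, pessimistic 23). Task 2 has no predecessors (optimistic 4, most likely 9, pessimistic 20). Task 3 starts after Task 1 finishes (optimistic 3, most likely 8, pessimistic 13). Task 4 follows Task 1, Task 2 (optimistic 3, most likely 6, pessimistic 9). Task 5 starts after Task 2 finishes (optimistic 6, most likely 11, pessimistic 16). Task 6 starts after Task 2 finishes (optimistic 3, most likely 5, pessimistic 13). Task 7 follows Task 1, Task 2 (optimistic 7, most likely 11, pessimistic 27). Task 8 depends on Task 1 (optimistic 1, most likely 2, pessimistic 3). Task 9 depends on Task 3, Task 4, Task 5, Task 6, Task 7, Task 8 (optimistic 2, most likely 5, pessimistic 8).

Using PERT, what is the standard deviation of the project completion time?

te_Task 1 = (1 + 4·6 + 23)/6 = 48/6 = 8; σ²_Task 1 = ((23−1)/6)² = 13.444
te_Task 2 = (4 + 4·9 + 20)/6 = 60/6 = 10; σ²_Task 2 = ((20−4)/6)² = 7.111
te_Task 3 = (3 + 4·8 + 13)/6 = 48/6 = 8; σ²_Task 3 = ((13−3)/6)² = 2.778
te_Task 4 = (3 + 4·6 + 9)/6 = 36/6 = 6; σ²_Task 4 = ((9−3)/6)² = 1.000
te_Task 5 = (6 + 4·11 + 16)/6 = 66/6 = 11; σ²_Task 5 = ((16−6)/6)² = 2.778
te_Task 6 = (3 + 4·5 + 13)/6 = 36/6 = 6; σ²_Task 6 = ((13−3)/6)² = 2.778
te_Task 7 = (7 + 4·11 + 27)/6 = 78/6 = 13; σ²_Task 7 = ((27−7)/6)² = 11.111
te_Task 8 = (1 + 4·2 + 3)/6 = 12/6 = 2; σ²_Task 8 = ((3−1)/6)² = 0.111
te_Task 9 = (2 + 4·5 + 8)/6 = 30/6 = 5; σ²_Task 9 = ((8−2)/6)² = 1.000

Forward pass:
ES_Task 1 = 0; EF_Task 1 = 8
ES_Task 2 = 0; EF_Task 2 = 10
ES_Task 3 = 8; EF_Task 3 = 8+8 = 16
ES_Task 4 = max(EF_Task 1=8, EF_Task 2=10) = 10; EF_Task 4 = 10+6 = 16
ES_Task 5 = 10; EF_Task 5 = 10+11 = 21
ES_Task 6 = 10; EF_Task 6 = 10+6 = 16
ES_Task 7 = max(EF_Task 1=8, EF_Task 2=10) = 10; EF_Task 7 = 10+13 = 23
ES_Task 8 = 8; EF_Task 8 = 8+2 = 10
ES_Task 9 = max(EF_Task 3=16, EF_Task 4=16, EF_Task 5=21, EF_Task 6=16, EF_Task 7=23, EF_Task 8=10) = 23; EF_Task 9 = 23+5 = 28
Expected project duration μ = 28 days. Critical path: Task 2 → Task 7 → Task 9.

Variance along critical path = 7.111 + 11.111 + 1.000 = 19.222
σ = √19.222 = 4.384 days

4.38 days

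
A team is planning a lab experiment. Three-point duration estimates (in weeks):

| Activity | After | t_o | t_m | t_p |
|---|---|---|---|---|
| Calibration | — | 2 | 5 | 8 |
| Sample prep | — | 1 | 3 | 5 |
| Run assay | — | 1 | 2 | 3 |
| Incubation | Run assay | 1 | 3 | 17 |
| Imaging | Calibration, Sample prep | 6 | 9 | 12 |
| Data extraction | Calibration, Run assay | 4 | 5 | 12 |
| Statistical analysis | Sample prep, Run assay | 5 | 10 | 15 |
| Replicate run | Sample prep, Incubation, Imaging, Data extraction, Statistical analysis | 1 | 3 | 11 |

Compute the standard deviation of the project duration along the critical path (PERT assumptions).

te_Calibration = (2 + 4·5 + 8)/6 = 30/6 = 5; σ²_Calibration = ((8−2)/6)² = 1.000
te_Sample prep = (1 + 4·3 + 5)/6 = 18/6 = 3; σ²_Sample prep = ((5−1)/6)² = 0.444
te_Run assay = (1 + 4·2 + 3)/6 = 12/6 = 2; σ²_Run assay = ((3−1)/6)² = 0.111
te_Incubation = (1 + 4·3 + 17)/6 = 30/6 = 5; σ²_Incubation = ((17−1)/6)² = 7.111
te_Imaging = (6 + 4·9 + 12)/6 = 54/6 = 9; σ²_Imaging = ((12−6)/6)² = 1.000
te_Data extraction = (4 + 4·5 + 12)/6 = 36/6 = 6; σ²_Data extraction = ((12−4)/6)² = 1.778
te_Statistical analysis = (5 + 4·10 + 15)/6 = 60/6 = 10; σ²_Statistical analysis = ((15−5)/6)² = 2.778
te_Replicate run = (1 + 4·3 + 11)/6 = 24/6 = 4; σ²_Replicate run = ((11−1)/6)² = 2.778

Forward pass:
ES_Calibration = 0; EF_Calibration = 5
ES_Sample prep = 0; EF_Sample prep = 3
ES_Run assay = 0; EF_Run assay = 2
ES_Incubation = 2; EF_Incubation = 2+5 = 7
ES_Imaging = max(EF_Calibration=5, EF_Sample prep=3) = 5; EF_Imaging = 5+9 = 14
ES_Data extraction = max(EF_Calibration=5, EF_Run assay=2) = 5; EF_Data extraction = 5+6 = 11
ES_Statistical analysis = max(EF_Sample prep=3, EF_Run assay=2) = 3; EF_Statistical analysis = 3+10 = 13
ES_Replicate run = max(EF_Sample prep=3, EF_Incubation=7, EF_Imaging=14, EF_Data extraction=11, EF_Statistical analysis=13) = 14; EF_Replicate run = 14+4 = 18
Expected project duration μ = 18 weeks. Critical path: Calibration → Imaging → Replicate run.

Variance along critical path = 1.000 + 1.000 + 2.778 = 4.778
σ = √4.778 = 2.186 weeks

2.19 weeks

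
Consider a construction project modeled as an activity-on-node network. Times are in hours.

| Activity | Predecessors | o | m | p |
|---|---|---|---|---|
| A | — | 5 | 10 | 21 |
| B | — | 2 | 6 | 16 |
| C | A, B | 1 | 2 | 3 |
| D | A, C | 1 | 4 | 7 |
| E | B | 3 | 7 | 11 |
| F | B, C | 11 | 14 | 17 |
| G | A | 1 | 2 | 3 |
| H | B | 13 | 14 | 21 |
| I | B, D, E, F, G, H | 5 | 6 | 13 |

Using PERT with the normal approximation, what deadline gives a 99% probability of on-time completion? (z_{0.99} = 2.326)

41.4 hours

te_A = (5 + 4·10 + 21)/6 = 66/6 = 11; σ²_A = ((21−5)/6)² = 7.111
te_B = (2 + 4·6 + 16)/6 = 42/6 = 7; σ²_B = ((16−2)/6)² = 5.444
te_C = (1 + 4·2 + 3)/6 = 12/6 = 2; σ²_C = ((3−1)/6)² = 0.111
te_D = (1 + 4·4 + 7)/6 = 24/6 = 4; σ²_D = ((7−1)/6)² = 1.000
te_E = (3 + 4·7 + 11)/6 = 42/6 = 7; σ²_E = ((11−3)/6)² = 1.778
te_F = (11 + 4·14 + 17)/6 = 84/6 = 14; σ²_F = ((17−11)/6)² = 1.000
te_G = (1 + 4·2 + 3)/6 = 12/6 = 2; σ²_G = ((3−1)/6)² = 0.111
te_H = (13 + 4·14 + 21)/6 = 90/6 = 15; σ²_H = ((21−13)/6)² = 1.778
te_I = (5 + 4·6 + 13)/6 = 42/6 = 7; σ²_I = ((13−5)/6)² = 1.778

Forward pass:
ES_A = 0; EF_A = 11
ES_B = 0; EF_B = 7
ES_C = max(EF_A=11, EF_B=7) = 11; EF_C = 11+2 = 13
ES_D = max(EF_A=11, EF_C=13) = 13; EF_D = 13+4 = 17
ES_E = 7; EF_E = 7+7 = 14
ES_F = max(EF_B=7, EF_C=13) = 13; EF_F = 13+14 = 27
ES_G = 11; EF_G = 11+2 = 13
ES_H = 7; EF_H = 7+15 = 22
ES_I = max(EF_B=7, EF_D=17, EF_E=14, EF_F=27, EF_G=13, EF_H=22) = 27; EF_I = 27+7 = 34
Expected project duration μ = 34 hours. Critical path: A → C → F → I.

Variance along critical path = 7.111 + 0.111 + 1.000 + 1.778 = 10.000; σ = 3.162 hours.
D = μ + z·σ = 34 + 2.326·3.162 = 41.4 hours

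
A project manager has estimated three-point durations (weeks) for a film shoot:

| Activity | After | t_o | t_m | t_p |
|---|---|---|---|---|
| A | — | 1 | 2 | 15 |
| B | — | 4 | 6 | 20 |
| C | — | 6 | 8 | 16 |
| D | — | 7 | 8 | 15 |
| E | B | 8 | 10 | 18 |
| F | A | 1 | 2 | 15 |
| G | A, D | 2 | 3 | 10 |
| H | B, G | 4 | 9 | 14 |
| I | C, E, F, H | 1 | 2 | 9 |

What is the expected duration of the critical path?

25 weeks

te_A = (1 + 4·2 + 15)/6 = 24/6 = 4
te_B = (4 + 4·6 + 20)/6 = 48/6 = 8
te_C = (6 + 4·8 + 16)/6 = 54/6 = 9
te_D = (7 + 4·8 + 15)/6 = 54/6 = 9
te_E = (8 + 4·10 + 18)/6 = 66/6 = 11
te_F = (1 + 4·2 + 15)/6 = 24/6 = 4
te_G = (2 + 4·3 + 10)/6 = 24/6 = 4
te_H = (4 + 4·9 + 14)/6 = 54/6 = 9
te_I = (1 + 4·2 + 9)/6 = 18/6 = 3

Forward pass:
ES_A = 0; EF_A = 4
ES_B = 0; EF_B = 8
ES_C = 0; EF_C = 9
ES_D = 0; EF_D = 9
ES_E = 8; EF_E = 8+11 = 19
ES_F = 4; EF_F = 4+4 = 8
ES_G = max(EF_A=4, EF_D=9) = 9; EF_G = 9+4 = 13
ES_H = max(EF_B=8, EF_G=13) = 13; EF_H = 13+9 = 22
ES_I = max(EF_C=9, EF_E=19, EF_F=8, EF_H=22) = 22; EF_I = 22+3 = 25
Expected project duration μ = 25 weeks. Critical path: D → G → H → I.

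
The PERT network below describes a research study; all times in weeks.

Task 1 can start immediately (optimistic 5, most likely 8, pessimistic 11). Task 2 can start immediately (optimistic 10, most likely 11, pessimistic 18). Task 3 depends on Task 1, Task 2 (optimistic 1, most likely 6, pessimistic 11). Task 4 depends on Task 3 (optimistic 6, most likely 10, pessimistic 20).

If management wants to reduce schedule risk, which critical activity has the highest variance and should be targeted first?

Task 4

te_Task 1 = (5 + 4·8 + 11)/6 = 48/6 = 8; σ²_Task 1 = ((11−5)/6)² = 1.000
te_Task 2 = (10 + 4·11 + 18)/6 = 72/6 = 12; σ²_Task 2 = ((18−10)/6)² = 1.778
te_Task 3 = (1 + 4·6 + 11)/6 = 36/6 = 6; σ²_Task 3 = ((11−1)/6)² = 2.778
te_Task 4 = (6 + 4·10 + 20)/6 = 66/6 = 11; σ²_Task 4 = ((20−6)/6)² = 5.444

Forward pass:
ES_Task 1 = 0; EF_Task 1 = 8
ES_Task 2 = 0; EF_Task 2 = 12
ES_Task 3 = max(EF_Task 1=8, EF_Task 2=12) = 12; EF_Task 3 = 12+6 = 18
ES_Task 4 = 18; EF_Task 4 = 18+11 = 29
Expected project duration μ = 29 weeks. Critical path: Task 2 → Task 3 → Task 4.

Variances on critical path: σ²_Task 2=1.778, σ²_Task 3=2.778, σ²_Task 4=5.444.
Largest is σ²_Task 4 = 5.444.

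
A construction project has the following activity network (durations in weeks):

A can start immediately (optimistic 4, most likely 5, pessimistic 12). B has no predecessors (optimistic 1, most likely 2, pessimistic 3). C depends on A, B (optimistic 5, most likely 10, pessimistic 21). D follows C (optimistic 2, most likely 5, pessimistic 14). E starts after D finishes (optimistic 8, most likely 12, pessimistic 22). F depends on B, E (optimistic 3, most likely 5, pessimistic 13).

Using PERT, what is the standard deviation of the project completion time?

te_A = (4 + 4·5 + 12)/6 = 36/6 = 6; σ²_A = ((12−4)/6)² = 1.778
te_B = (1 + 4·2 + 3)/6 = 12/6 = 2; σ²_B = ((3−1)/6)² = 0.111
te_C = (5 + 4·10 + 21)/6 = 66/6 = 11; σ²_C = ((21−5)/6)² = 7.111
te_D = (2 + 4·5 + 14)/6 = 36/6 = 6; σ²_D = ((14−2)/6)² = 4.000
te_E = (8 + 4·12 + 22)/6 = 78/6 = 13; σ²_E = ((22−8)/6)² = 5.444
te_F = (3 + 4·5 + 13)/6 = 36/6 = 6; σ²_F = ((13−3)/6)² = 2.778

Forward pass:
ES_A = 0; EF_A = 6
ES_B = 0; EF_B = 2
ES_C = max(EF_A=6, EF_B=2) = 6; EF_C = 6+11 = 17
ES_D = 17; EF_D = 17+6 = 23
ES_E = 23; EF_E = 23+13 = 36
ES_F = max(EF_B=2, EF_E=36) = 36; EF_F = 36+6 = 42
Expected project duration μ = 42 weeks. Critical path: A → C → D → E → F.

Variance along critical path = 1.778 + 7.111 + 4.000 + 5.444 + 2.778 = 21.111
σ = √21.111 = 4.595 weeks

4.59 weeks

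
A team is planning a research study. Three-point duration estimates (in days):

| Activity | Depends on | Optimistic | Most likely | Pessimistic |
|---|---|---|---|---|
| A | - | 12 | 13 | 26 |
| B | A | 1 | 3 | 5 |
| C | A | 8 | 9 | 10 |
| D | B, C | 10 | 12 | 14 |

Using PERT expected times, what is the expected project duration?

te_A = (12 + 4·13 + 26)/6 = 90/6 = 15
te_B = (1 + 4·3 + 5)/6 = 18/6 = 3
te_C = (8 + 4·9 + 10)/6 = 54/6 = 9
te_D = (10 + 4·12 + 14)/6 = 72/6 = 12

Forward pass:
ES_A = 0; EF_A = 15
ES_B = 15; EF_B = 15+3 = 18
ES_C = 15; EF_C = 15+9 = 24
ES_D = max(EF_B=18, EF_C=24) = 24; EF_D = 24+12 = 36
Expected project duration μ = 36 days. Critical path: A → C → D.

36 days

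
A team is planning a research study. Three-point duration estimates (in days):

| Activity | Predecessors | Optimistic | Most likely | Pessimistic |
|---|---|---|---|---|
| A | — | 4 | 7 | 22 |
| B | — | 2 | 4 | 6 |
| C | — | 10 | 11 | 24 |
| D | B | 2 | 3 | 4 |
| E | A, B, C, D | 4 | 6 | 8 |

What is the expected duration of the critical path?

19 days

te_A = (4 + 4·7 + 22)/6 = 54/6 = 9
te_B = (2 + 4·4 + 6)/6 = 24/6 = 4
te_C = (10 + 4·11 + 24)/6 = 78/6 = 13
te_D = (2 + 4·3 + 4)/6 = 18/6 = 3
te_E = (4 + 4·6 + 8)/6 = 36/6 = 6

Forward pass:
ES_A = 0; EF_A = 9
ES_B = 0; EF_B = 4
ES_C = 0; EF_C = 13
ES_D = 4; EF_D = 4+3 = 7
ES_E = max(EF_A=9, EF_B=4, EF_C=13, EF_D=7) = 13; EF_E = 13+6 = 19
Expected project duration μ = 19 days. Critical path: C → E.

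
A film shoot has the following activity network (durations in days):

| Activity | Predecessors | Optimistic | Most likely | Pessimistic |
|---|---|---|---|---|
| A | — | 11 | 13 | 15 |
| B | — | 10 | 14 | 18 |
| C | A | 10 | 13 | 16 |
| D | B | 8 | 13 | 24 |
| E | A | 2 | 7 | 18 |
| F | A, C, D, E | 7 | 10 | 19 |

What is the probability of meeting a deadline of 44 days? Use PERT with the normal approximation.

0.918

te_A = (11 + 4·13 + 15)/6 = 78/6 = 13; σ²_A = ((15−11)/6)² = 0.444
te_B = (10 + 4·14 + 18)/6 = 84/6 = 14; σ²_B = ((18−10)/6)² = 1.778
te_C = (10 + 4·13 + 16)/6 = 78/6 = 13; σ²_C = ((16−10)/6)² = 1.000
te_D = (8 + 4·13 + 24)/6 = 84/6 = 14; σ²_D = ((24−8)/6)² = 7.111
te_E = (2 + 4·7 + 18)/6 = 48/6 = 8; σ²_E = ((18−2)/6)² = 7.111
te_F = (7 + 4·10 + 19)/6 = 66/6 = 11; σ²_F = ((19−7)/6)² = 4.000

Forward pass:
ES_A = 0; EF_A = 13
ES_B = 0; EF_B = 14
ES_C = 13; EF_C = 13+13 = 26
ES_D = 14; EF_D = 14+14 = 28
ES_E = 13; EF_E = 13+8 = 21
ES_F = max(EF_A=13, EF_C=26, EF_D=28, EF_E=21) = 28; EF_F = 28+11 = 39
Expected project duration μ = 39 days. Critical path: B → D → F.

Variance along critical path = 1.778 + 7.111 + 4.000 = 12.889; σ = √12.889 = 3.590 days.
Z = (44 − 39) / 3.590 = 1.393
P(T ≤ 44) = Φ(1.393) ≈ 0.918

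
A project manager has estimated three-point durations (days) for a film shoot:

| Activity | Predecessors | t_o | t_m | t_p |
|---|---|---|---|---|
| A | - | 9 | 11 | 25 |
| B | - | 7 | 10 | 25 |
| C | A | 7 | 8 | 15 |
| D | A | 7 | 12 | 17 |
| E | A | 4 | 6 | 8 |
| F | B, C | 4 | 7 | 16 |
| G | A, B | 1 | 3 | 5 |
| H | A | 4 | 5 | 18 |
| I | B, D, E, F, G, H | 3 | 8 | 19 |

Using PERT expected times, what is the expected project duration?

te_A = (9 + 4·11 + 25)/6 = 78/6 = 13
te_B = (7 + 4·10 + 25)/6 = 72/6 = 12
te_C = (7 + 4·8 + 15)/6 = 54/6 = 9
te_D = (7 + 4·12 + 17)/6 = 72/6 = 12
te_E = (4 + 4·6 + 8)/6 = 36/6 = 6
te_F = (4 + 4·7 + 16)/6 = 48/6 = 8
te_G = (1 + 4·3 + 5)/6 = 18/6 = 3
te_H = (4 + 4·5 + 18)/6 = 42/6 = 7
te_I = (3 + 4·8 + 19)/6 = 54/6 = 9

Forward pass:
ES_A = 0; EF_A = 13
ES_B = 0; EF_B = 12
ES_C = 13; EF_C = 13+9 = 22
ES_D = 13; EF_D = 13+12 = 25
ES_E = 13; EF_E = 13+6 = 19
ES_F = max(EF_B=12, EF_C=22) = 22; EF_F = 22+8 = 30
ES_G = max(EF_A=13, EF_B=12) = 13; EF_G = 13+3 = 16
ES_H = 13; EF_H = 13+7 = 20
ES_I = max(EF_B=12, EF_D=25, EF_E=19, EF_F=30, EF_G=16, EF_H=20) = 30; EF_I = 30+9 = 39
Expected project duration μ = 39 days. Critical path: A → C → F → I.

39 days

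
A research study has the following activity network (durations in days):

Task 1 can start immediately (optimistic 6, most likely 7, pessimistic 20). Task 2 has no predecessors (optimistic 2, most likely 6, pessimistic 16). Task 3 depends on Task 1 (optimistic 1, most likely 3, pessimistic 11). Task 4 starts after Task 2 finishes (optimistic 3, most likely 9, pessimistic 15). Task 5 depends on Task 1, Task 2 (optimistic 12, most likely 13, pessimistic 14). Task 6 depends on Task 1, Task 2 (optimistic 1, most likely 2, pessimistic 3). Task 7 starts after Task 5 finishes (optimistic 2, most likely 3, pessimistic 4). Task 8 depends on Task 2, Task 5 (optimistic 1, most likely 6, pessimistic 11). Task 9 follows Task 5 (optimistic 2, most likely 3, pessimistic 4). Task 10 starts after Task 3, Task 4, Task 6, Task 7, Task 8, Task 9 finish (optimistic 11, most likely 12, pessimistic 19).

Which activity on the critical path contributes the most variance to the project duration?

Task 1

te_Task 1 = (6 + 4·7 + 20)/6 = 54/6 = 9; σ²_Task 1 = ((20−6)/6)² = 5.444
te_Task 2 = (2 + 4·6 + 16)/6 = 42/6 = 7; σ²_Task 2 = ((16−2)/6)² = 5.444
te_Task 3 = (1 + 4·3 + 11)/6 = 24/6 = 4; σ²_Task 3 = ((11−1)/6)² = 2.778
te_Task 4 = (3 + 4·9 + 15)/6 = 54/6 = 9; σ²_Task 4 = ((15−3)/6)² = 4.000
te_Task 5 = (12 + 4·13 + 14)/6 = 78/6 = 13; σ²_Task 5 = ((14−12)/6)² = 0.111
te_Task 6 = (1 + 4·2 + 3)/6 = 12/6 = 2; σ²_Task 6 = ((3−1)/6)² = 0.111
te_Task 7 = (2 + 4·3 + 4)/6 = 18/6 = 3; σ²_Task 7 = ((4−2)/6)² = 0.111
te_Task 8 = (1 + 4·6 + 11)/6 = 36/6 = 6; σ²_Task 8 = ((11−1)/6)² = 2.778
te_Task 9 = (2 + 4·3 + 4)/6 = 18/6 = 3; σ²_Task 9 = ((4−2)/6)² = 0.111
te_Task 10 = (11 + 4·12 + 19)/6 = 78/6 = 13; σ²_Task 10 = ((19−11)/6)² = 1.778

Forward pass:
ES_Task 1 = 0; EF_Task 1 = 9
ES_Task 2 = 0; EF_Task 2 = 7
ES_Task 3 = 9; EF_Task 3 = 9+4 = 13
ES_Task 4 = 7; EF_Task 4 = 7+9 = 16
ES_Task 5 = max(EF_Task 1=9, EF_Task 2=7) = 9; EF_Task 5 = 9+13 = 22
ES_Task 6 = max(EF_Task 1=9, EF_Task 2=7) = 9; EF_Task 6 = 9+2 = 11
ES_Task 7 = 22; EF_Task 7 = 22+3 = 25
ES_Task 8 = max(EF_Task 2=7, EF_Task 5=22) = 22; EF_Task 8 = 22+6 = 28
ES_Task 9 = 22; EF_Task 9 = 22+3 = 25
ES_Task 10 = max(EF_Task 3=13, EF_Task 4=16, EF_Task 6=11, EF_Task 7=25, EF_Task 8=28, EF_Task 9=25) = 28; EF_Task 10 = 28+13 = 41
Expected project duration μ = 41 days. Critical path: Task 1 → Task 5 → Task 8 → Task 10.

Variances on critical path: σ²_Task 1=5.444, σ²_Task 5=0.111, σ²_Task 8=2.778, σ²_Task 10=1.778.
Largest is σ²_Task 1 = 5.444.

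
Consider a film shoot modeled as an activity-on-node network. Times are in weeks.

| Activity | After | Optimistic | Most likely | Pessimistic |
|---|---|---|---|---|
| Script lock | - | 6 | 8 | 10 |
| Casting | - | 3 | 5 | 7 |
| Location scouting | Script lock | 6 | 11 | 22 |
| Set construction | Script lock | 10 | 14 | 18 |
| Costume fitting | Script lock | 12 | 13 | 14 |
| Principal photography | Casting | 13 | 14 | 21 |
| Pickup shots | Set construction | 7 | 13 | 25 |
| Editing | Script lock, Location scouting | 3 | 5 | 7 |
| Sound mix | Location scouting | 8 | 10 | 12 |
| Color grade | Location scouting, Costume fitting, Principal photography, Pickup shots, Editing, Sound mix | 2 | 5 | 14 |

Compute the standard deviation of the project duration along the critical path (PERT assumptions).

3.90 weeks

te_Script lock = (6 + 4·8 + 10)/6 = 48/6 = 8; σ²_Script lock = ((10−6)/6)² = 0.444
te_Casting = (3 + 4·5 + 7)/6 = 30/6 = 5; σ²_Casting = ((7−3)/6)² = 0.444
te_Location scouting = (6 + 4·11 + 22)/6 = 72/6 = 12; σ²_Location scouting = ((22−6)/6)² = 7.111
te_Set construction = (10 + 4·14 + 18)/6 = 84/6 = 14; σ²_Set construction = ((18−10)/6)² = 1.778
te_Costume fitting = (12 + 4·13 + 14)/6 = 78/6 = 13; σ²_Costume fitting = ((14−12)/6)² = 0.111
te_Principal photography = (13 + 4·14 + 21)/6 = 90/6 = 15; σ²_Principal photography = ((21−13)/6)² = 1.778
te_Pickup shots = (7 + 4·13 + 25)/6 = 84/6 = 14; σ²_Pickup shots = ((25−7)/6)² = 9.000
te_Editing = (3 + 4·5 + 7)/6 = 30/6 = 5; σ²_Editing = ((7−3)/6)² = 0.444
te_Sound mix = (8 + 4·10 + 12)/6 = 60/6 = 10; σ²_Sound mix = ((12−8)/6)² = 0.444
te_Color grade = (2 + 4·5 + 14)/6 = 36/6 = 6; σ²_Color grade = ((14−2)/6)² = 4.000

Forward pass:
ES_Script lock = 0; EF_Script lock = 8
ES_Casting = 0; EF_Casting = 5
ES_Location scouting = 8; EF_Location scouting = 8+12 = 20
ES_Set construction = 8; EF_Set construction = 8+14 = 22
ES_Costume fitting = 8; EF_Costume fitting = 8+13 = 21
ES_Principal photography = 5; EF_Principal photography = 5+15 = 20
ES_Pickup shots = 22; EF_Pickup shots = 22+14 = 36
ES_Editing = max(EF_Script lock=8, EF_Location scouting=20) = 20; EF_Editing = 20+5 = 25
ES_Sound mix = 20; EF_Sound mix = 20+10 = 30
ES_Color grade = max(EF_Location scouting=20, EF_Costume fitting=21, EF_Principal photography=20, EF_Pickup shots=36, EF_Editing=25, EF_Sound mix=30) = 36; EF_Color grade = 36+6 = 42
Expected project duration μ = 42 weeks. Critical path: Script lock → Set construction → Pickup shots → Color grade.

Variance along critical path = 0.444 + 1.778 + 9.000 + 4.000 = 15.222
σ = √15.222 = 3.902 weeks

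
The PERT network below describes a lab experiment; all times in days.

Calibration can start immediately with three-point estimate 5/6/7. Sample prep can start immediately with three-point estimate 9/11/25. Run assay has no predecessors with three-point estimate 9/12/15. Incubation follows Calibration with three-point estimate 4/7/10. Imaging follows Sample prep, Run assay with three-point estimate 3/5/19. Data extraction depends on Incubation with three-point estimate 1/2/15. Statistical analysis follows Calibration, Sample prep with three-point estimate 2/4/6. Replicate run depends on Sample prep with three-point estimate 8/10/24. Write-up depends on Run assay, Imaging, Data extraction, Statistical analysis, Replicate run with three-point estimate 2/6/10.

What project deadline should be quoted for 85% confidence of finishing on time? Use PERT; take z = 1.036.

te_Calibration = (5 + 4·6 + 7)/6 = 36/6 = 6; σ²_Calibration = ((7−5)/6)² = 0.111
te_Sample prep = (9 + 4·11 + 25)/6 = 78/6 = 13; σ²_Sample prep = ((25−9)/6)² = 7.111
te_Run assay = (9 + 4·12 + 15)/6 = 72/6 = 12; σ²_Run assay = ((15−9)/6)² = 1.000
te_Incubation = (4 + 4·7 + 10)/6 = 42/6 = 7; σ²_Incubation = ((10−4)/6)² = 1.000
te_Imaging = (3 + 4·5 + 19)/6 = 42/6 = 7; σ²_Imaging = ((19−3)/6)² = 7.111
te_Data extraction = (1 + 4·2 + 15)/6 = 24/6 = 4; σ²_Data extraction = ((15−1)/6)² = 5.444
te_Statistical analysis = (2 + 4·4 + 6)/6 = 24/6 = 4; σ²_Statistical analysis = ((6−2)/6)² = 0.444
te_Replicate run = (8 + 4·10 + 24)/6 = 72/6 = 12; σ²_Replicate run = ((24−8)/6)² = 7.111
te_Write-up = (2 + 4·6 + 10)/6 = 36/6 = 6; σ²_Write-up = ((10−2)/6)² = 1.778

Forward pass:
ES_Calibration = 0; EF_Calibration = 6
ES_Sample prep = 0; EF_Sample prep = 13
ES_Run assay = 0; EF_Run assay = 12
ES_Incubation = 6; EF_Incubation = 6+7 = 13
ES_Imaging = max(EF_Sample prep=13, EF_Run assay=12) = 13; EF_Imaging = 13+7 = 20
ES_Data extraction = 13; EF_Data extraction = 13+4 = 17
ES_Statistical analysis = max(EF_Calibration=6, EF_Sample prep=13) = 13; EF_Statistical analysis = 13+4 = 17
ES_Replicate run = 13; EF_Replicate run = 13+12 = 25
ES_Write-up = max(EF_Run assay=12, EF_Imaging=20, EF_Data extraction=17, EF_Statistical analysis=17, EF_Replicate run=25) = 25; EF_Write-up = 25+6 = 31
Expected project duration μ = 31 days. Critical path: Sample prep → Replicate run → Write-up.

Variance along critical path = 7.111 + 7.111 + 1.778 = 16.000; σ = 4.000 days.
D = μ + z·σ = 31 + 1.036·4.000 = 35.1 days

35.1 days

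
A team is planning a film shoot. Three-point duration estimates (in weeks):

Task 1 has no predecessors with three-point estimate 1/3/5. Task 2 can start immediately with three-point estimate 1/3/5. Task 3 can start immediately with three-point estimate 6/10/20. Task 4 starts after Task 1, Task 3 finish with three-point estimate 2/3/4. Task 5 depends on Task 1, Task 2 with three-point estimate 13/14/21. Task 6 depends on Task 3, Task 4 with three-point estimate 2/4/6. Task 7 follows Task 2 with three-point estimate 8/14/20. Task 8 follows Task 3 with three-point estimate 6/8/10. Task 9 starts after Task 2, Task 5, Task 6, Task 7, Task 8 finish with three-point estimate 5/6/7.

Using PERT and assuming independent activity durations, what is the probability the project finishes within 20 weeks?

te_Task 1 = (1 + 4·3 + 5)/6 = 18/6 = 3; σ²_Task 1 = ((5−1)/6)² = 0.444
te_Task 2 = (1 + 4·3 + 5)/6 = 18/6 = 3; σ²_Task 2 = ((5−1)/6)² = 0.444
te_Task 3 = (6 + 4·10 + 20)/6 = 66/6 = 11; σ²_Task 3 = ((20−6)/6)² = 5.444
te_Task 4 = (2 + 4·3 + 4)/6 = 18/6 = 3; σ²_Task 4 = ((4−2)/6)² = 0.111
te_Task 5 = (13 + 4·14 + 21)/6 = 90/6 = 15; σ²_Task 5 = ((21−13)/6)² = 1.778
te_Task 6 = (2 + 4·4 + 6)/6 = 24/6 = 4; σ²_Task 6 = ((6−2)/6)² = 0.444
te_Task 7 = (8 + 4·14 + 20)/6 = 84/6 = 14; σ²_Task 7 = ((20−8)/6)² = 4.000
te_Task 8 = (6 + 4·8 + 10)/6 = 48/6 = 8; σ²_Task 8 = ((10−6)/6)² = 0.444
te_Task 9 = (5 + 4·6 + 7)/6 = 36/6 = 6; σ²_Task 9 = ((7−5)/6)² = 0.111

Forward pass:
ES_Task 1 = 0; EF_Task 1 = 3
ES_Task 2 = 0; EF_Task 2 = 3
ES_Task 3 = 0; EF_Task 3 = 11
ES_Task 4 = max(EF_Task 1=3, EF_Task 3=11) = 11; EF_Task 4 = 11+3 = 14
ES_Task 5 = max(EF_Task 1=3, EF_Task 2=3) = 3; EF_Task 5 = 3+15 = 18
ES_Task 6 = max(EF_Task 3=11, EF_Task 4=14) = 14; EF_Task 6 = 14+4 = 18
ES_Task 7 = 3; EF_Task 7 = 3+14 = 17
ES_Task 8 = 11; EF_Task 8 = 11+8 = 19
ES_Task 9 = max(EF_Task 2=3, EF_Task 5=18, EF_Task 6=18, EF_Task 7=17, EF_Task 8=19) = 19; EF_Task 9 = 19+6 = 25
Expected project duration μ = 25 weeks. Critical path: Task 3 → Task 8 → Task 9.

Variance along critical path = 5.444 + 0.444 + 0.111 = 6.000; σ = √6.000 = 2.449 weeks.
Z = (20 − 25) / 2.449 = -2.041
P(T ≤ 20) = Φ(-2.041) ≈ 0.021

0.021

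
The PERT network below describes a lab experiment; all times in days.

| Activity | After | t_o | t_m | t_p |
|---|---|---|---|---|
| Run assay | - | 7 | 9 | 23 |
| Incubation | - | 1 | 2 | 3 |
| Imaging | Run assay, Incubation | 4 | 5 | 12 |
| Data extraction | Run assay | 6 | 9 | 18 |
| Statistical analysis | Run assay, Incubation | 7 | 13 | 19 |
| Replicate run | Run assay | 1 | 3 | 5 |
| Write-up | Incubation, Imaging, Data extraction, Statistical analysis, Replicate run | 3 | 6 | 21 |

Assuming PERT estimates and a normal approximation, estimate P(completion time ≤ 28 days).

te_Run assay = (7 + 4·9 + 23)/6 = 66/6 = 11; σ²_Run assay = ((23−7)/6)² = 7.111
te_Incubation = (1 + 4·2 + 3)/6 = 12/6 = 2; σ²_Incubation = ((3−1)/6)² = 0.111
te_Imaging = (4 + 4·5 + 12)/6 = 36/6 = 6; σ²_Imaging = ((12−4)/6)² = 1.778
te_Data extraction = (6 + 4·9 + 18)/6 = 60/6 = 10; σ²_Data extraction = ((18−6)/6)² = 4.000
te_Statistical analysis = (7 + 4·13 + 19)/6 = 78/6 = 13; σ²_Statistical analysis = ((19−7)/6)² = 4.000
te_Replicate run = (1 + 4·3 + 5)/6 = 18/6 = 3; σ²_Replicate run = ((5−1)/6)² = 0.444
te_Write-up = (3 + 4·6 + 21)/6 = 48/6 = 8; σ²_Write-up = ((21−3)/6)² = 9.000

Forward pass:
ES_Run assay = 0; EF_Run assay = 11
ES_Incubation = 0; EF_Incubation = 2
ES_Imaging = max(EF_Run assay=11, EF_Incubation=2) = 11; EF_Imaging = 11+6 = 17
ES_Data extraction = 11; EF_Data extraction = 11+10 = 21
ES_Statistical analysis = max(EF_Run assay=11, EF_Incubation=2) = 11; EF_Statistical analysis = 11+13 = 24
ES_Replicate run = 11; EF_Replicate run = 11+3 = 14
ES_Write-up = max(EF_Incubation=2, EF_Imaging=17, EF_Data extraction=21, EF_Statistical analysis=24, EF_Replicate run=14) = 24; EF_Write-up = 24+8 = 32
Expected project duration μ = 32 days. Critical path: Run assay → Statistical analysis → Write-up.

Variance along critical path = 7.111 + 4.000 + 9.000 = 20.111; σ = √20.111 = 4.485 days.
Z = (28 − 32) / 4.485 = -0.892
P(T ≤ 28) = Φ(-0.892) ≈ 0.186

0.186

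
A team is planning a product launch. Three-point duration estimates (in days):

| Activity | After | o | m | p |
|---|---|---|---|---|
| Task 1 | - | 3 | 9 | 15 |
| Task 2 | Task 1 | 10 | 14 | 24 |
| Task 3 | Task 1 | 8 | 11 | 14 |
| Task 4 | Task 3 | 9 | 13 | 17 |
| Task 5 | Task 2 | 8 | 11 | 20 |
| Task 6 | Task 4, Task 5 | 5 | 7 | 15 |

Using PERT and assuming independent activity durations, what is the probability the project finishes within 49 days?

0.893

te_Task 1 = (3 + 4·9 + 15)/6 = 54/6 = 9; σ²_Task 1 = ((15−3)/6)² = 4.000
te_Task 2 = (10 + 4·14 + 24)/6 = 90/6 = 15; σ²_Task 2 = ((24−10)/6)² = 5.444
te_Task 3 = (8 + 4·11 + 14)/6 = 66/6 = 11; σ²_Task 3 = ((14−8)/6)² = 1.000
te_Task 4 = (9 + 4·13 + 17)/6 = 78/6 = 13; σ²_Task 4 = ((17−9)/6)² = 1.778
te_Task 5 = (8 + 4·11 + 20)/6 = 72/6 = 12; σ²_Task 5 = ((20−8)/6)² = 4.000
te_Task 6 = (5 + 4·7 + 15)/6 = 48/6 = 8; σ²_Task 6 = ((15−5)/6)² = 2.778

Forward pass:
ES_Task 1 = 0; EF_Task 1 = 9
ES_Task 2 = 9; EF_Task 2 = 9+15 = 24
ES_Task 3 = 9; EF_Task 3 = 9+11 = 20
ES_Task 4 = 20; EF_Task 4 = 20+13 = 33
ES_Task 5 = 24; EF_Task 5 = 24+12 = 36
ES_Task 6 = max(EF_Task 4=33, EF_Task 5=36) = 36; EF_Task 6 = 36+8 = 44
Expected project duration μ = 44 days. Critical path: Task 1 → Task 2 → Task 5 → Task 6.

Variance along critical path = 4.000 + 5.444 + 4.000 + 2.778 = 16.222; σ = √16.222 = 4.028 days.
Z = (49 − 44) / 4.028 = 1.241
P(T ≤ 49) = Φ(1.241) ≈ 0.893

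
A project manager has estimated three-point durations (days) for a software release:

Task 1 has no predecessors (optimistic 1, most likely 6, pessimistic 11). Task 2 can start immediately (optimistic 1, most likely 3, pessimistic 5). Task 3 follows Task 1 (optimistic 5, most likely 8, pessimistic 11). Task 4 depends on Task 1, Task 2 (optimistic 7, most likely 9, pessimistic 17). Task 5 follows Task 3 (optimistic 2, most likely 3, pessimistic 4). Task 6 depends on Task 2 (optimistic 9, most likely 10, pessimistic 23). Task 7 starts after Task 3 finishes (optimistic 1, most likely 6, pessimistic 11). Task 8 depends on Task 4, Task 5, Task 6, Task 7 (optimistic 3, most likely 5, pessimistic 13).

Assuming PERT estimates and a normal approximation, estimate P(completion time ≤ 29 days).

0.837

te_Task 1 = (1 + 4·6 + 11)/6 = 36/6 = 6; σ²_Task 1 = ((11−1)/6)² = 2.778
te_Task 2 = (1 + 4·3 + 5)/6 = 18/6 = 3; σ²_Task 2 = ((5−1)/6)² = 0.444
te_Task 3 = (5 + 4·8 + 11)/6 = 48/6 = 8; σ²_Task 3 = ((11−5)/6)² = 1.000
te_Task 4 = (7 + 4·9 + 17)/6 = 60/6 = 10; σ²_Task 4 = ((17−7)/6)² = 2.778
te_Task 5 = (2 + 4·3 + 4)/6 = 18/6 = 3; σ²_Task 5 = ((4−2)/6)² = 0.111
te_Task 6 = (9 + 4·10 + 23)/6 = 72/6 = 12; σ²_Task 6 = ((23−9)/6)² = 5.444
te_Task 7 = (1 + 4·6 + 11)/6 = 36/6 = 6; σ²_Task 7 = ((11−1)/6)² = 2.778
te_Task 8 = (3 + 4·5 + 13)/6 = 36/6 = 6; σ²_Task 8 = ((13−3)/6)² = 2.778

Forward pass:
ES_Task 1 = 0; EF_Task 1 = 6
ES_Task 2 = 0; EF_Task 2 = 3
ES_Task 3 = 6; EF_Task 3 = 6+8 = 14
ES_Task 4 = max(EF_Task 1=6, EF_Task 2=3) = 6; EF_Task 4 = 6+10 = 16
ES_Task 5 = 14; EF_Task 5 = 14+3 = 17
ES_Task 6 = 3; EF_Task 6 = 3+12 = 15
ES_Task 7 = 14; EF_Task 7 = 14+6 = 20
ES_Task 8 = max(EF_Task 4=16, EF_Task 5=17, EF_Task 6=15, EF_Task 7=20) = 20; EF_Task 8 = 20+6 = 26
Expected project duration μ = 26 days. Critical path: Task 1 → Task 3 → Task 7 → Task 8.

Variance along critical path = 2.778 + 1.000 + 2.778 + 2.778 = 9.333; σ = √9.333 = 3.055 days.
Z = (29 − 26) / 3.055 = 0.982
P(T ≤ 29) = Φ(0.982) ≈ 0.837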